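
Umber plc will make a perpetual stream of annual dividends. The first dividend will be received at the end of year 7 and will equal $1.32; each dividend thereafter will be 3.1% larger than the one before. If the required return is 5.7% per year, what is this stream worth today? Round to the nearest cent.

Value at end of year 6: C₁ / (r − g) = $1.32 / (0.057 − 0.031) = $50.7692
Discount to today: PV = $50.7692 / (1 + 0.057)^6 = $50.7692 / 1.394601 = $36.40

$36.40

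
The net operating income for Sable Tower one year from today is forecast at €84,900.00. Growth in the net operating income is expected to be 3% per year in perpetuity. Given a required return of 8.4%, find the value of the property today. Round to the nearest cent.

Growing perpetuity: P = D₁ / (r − g) = €84,900.0000 / (0.084 − 0.03) = €1,572,222.22

€1572222.22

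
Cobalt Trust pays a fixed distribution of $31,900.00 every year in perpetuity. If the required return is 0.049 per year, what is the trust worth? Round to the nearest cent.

Level perpetuity: PV = C / r = $31,900.00 / 0.049 = $651,020.41

$651020.41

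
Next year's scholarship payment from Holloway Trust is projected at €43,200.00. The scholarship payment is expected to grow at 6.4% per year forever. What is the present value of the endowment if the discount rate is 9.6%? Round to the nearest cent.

€1350000.00

Growing perpetuity: P = D₁ / (r − g) = €43,200.0000 / (0.096 − 0.064) = €1,350,000.00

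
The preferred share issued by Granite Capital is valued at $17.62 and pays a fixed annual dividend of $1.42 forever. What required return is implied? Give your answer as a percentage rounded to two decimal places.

P = C/r ⇒ r = C/P = $1.42/$17.62 = 0.080590

8.06%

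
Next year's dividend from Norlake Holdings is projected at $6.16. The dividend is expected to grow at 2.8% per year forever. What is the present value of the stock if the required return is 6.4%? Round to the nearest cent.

Growing perpetuity: P = D₁ / (r − g) = $6.1600 / (0.064 − 0.028) = $171.11

$171.11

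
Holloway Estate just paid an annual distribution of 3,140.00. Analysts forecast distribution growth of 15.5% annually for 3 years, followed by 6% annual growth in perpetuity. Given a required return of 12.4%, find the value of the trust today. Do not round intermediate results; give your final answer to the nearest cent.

D_1 = 3626.70000
D_2 = 4188.83850
D_3 = 4838.10847
Terminal value at year 3: TV = D_3×(1+g_2)/(r−g_2) = 5128.39498/0.064 = 80131.17149
P_0 = D_1/(1+r)^1 + D_2/(1+r)^2 + D_3/(1+r)^3 + TV/(1+r)^3
    = 3226.60142 + 3315.59132 + 3407.03557 + 56429.02655 = 66378.25485

66378.25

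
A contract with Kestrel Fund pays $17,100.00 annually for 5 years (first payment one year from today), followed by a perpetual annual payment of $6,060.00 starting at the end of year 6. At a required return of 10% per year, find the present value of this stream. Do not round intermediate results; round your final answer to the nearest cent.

PV of 5-year annuity: $17,100.00 × [1 − (1+0.1)^−5] / 0.1 = 64822.45376
Perpetuity value at year 5: $6,060.00 / 0.1 = 60600.00000
PV of perpetuity: 60600.00000 / (1+0.1)^5 = 37627.83218
Total PV = 64822.45376 + 37627.83218 = 102450.28593

$102450.29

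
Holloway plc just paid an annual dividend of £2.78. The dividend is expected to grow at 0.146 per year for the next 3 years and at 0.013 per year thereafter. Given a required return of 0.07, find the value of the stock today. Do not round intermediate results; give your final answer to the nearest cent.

£70.28

D_1 = 3.18588
D_2 = 3.65102
D_3 = 4.18407
Terminal value at year 3: TV = D_3×(1+g_2)/(r−g_2) = 4.23846/0.057 = 74.35895
P_0 = D_1/(1+r)^1 + D_2/(1+r)^2 + D_3/(1+r)^3 + TV/(1+r)^3
    = 2.97746 + 3.18894 + 3.41545 + 60.69905 = 70.28090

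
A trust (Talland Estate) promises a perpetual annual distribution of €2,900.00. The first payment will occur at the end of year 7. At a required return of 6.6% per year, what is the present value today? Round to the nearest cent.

Value at end of year 6: C / r = €2,900.00 / 0.066 = €43,939.3939
Discount to today: PV = €43,939.3939 / (1 + 0.066)^6 = €43,939.3939 / 1.467382 = €29,944.07

€29944.07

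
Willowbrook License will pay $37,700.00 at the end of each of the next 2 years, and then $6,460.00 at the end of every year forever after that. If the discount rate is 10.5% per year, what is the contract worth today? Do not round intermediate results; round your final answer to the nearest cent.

PV of 2-year annuity: $37,700.00 × [1 − (1+0.105)^−2] / 0.105 = 64993.34575
Perpetuity value at year 2: $6,460.00 / 0.105 = 61523.80952
PV of perpetuity: 61523.80952 / (1+0.105)^2 = 50387.01871
Total PV = 64993.34575 + 50387.01871 = 115380.36447

$115380.36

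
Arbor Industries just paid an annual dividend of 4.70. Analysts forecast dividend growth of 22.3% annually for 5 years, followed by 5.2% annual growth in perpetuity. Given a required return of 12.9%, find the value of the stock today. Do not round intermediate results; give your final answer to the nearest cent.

D_1 = 5.74810
D_2 = 7.02993
D_3 = 8.59760
D_4 = 10.51486
D_5 = 12.85968
Terminal value at year 5: TV = D_5×(1+g_2)/(r−g_2) = 13.52838/0.077 = 175.69328
P_0 = D_1/(1+r)^1 + D_2/(1+r)^2 + D_3/(1+r)^3 + D_4/(1+r)^4 + D_5/(1+r)^5 + TV/(1+r)^5
    = 5.09132 + 5.51522 + 5.97442 + 6.47184 + 7.01068 + 95.78234 = 125.84582

125.85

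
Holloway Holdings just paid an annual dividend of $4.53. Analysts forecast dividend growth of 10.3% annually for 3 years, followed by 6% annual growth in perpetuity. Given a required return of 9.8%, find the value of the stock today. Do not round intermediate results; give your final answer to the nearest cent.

$141.81

D_1 = 4.99659
D_2 = 5.51124
D_3 = 6.07890
Terminal value at year 3: TV = D_3×(1+g_2)/(r−g_2) = 6.44363/0.038 = 169.56921
P_0 = D_1/(1+r)^1 + D_2/(1+r)^2 + D_3/(1+r)^3 + TV/(1+r)^3
    = 4.55063 + 4.57135 + 4.59217 + 128.09730 = 141.81145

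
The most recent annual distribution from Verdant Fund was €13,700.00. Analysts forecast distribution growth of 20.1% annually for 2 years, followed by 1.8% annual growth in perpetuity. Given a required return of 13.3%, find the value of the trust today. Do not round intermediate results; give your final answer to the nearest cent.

D_1 = 16453.70000
D_2 = 19760.89370
Terminal value at year 2: TV = D_2×(1+g_2)/(r−g_2) = 20116.58979/0.115 = 174926.86771
P_0 = D_1/(1+r)^1 + D_2/(1+r)^2 + TV/(1+r)^2
    = 14522.24184 + 15393.83270 + 136268.88422 = 166184.95875

€166184.96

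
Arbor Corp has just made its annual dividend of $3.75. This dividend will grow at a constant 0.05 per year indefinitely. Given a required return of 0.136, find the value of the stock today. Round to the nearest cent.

D₁ = D₀ × (1 + g) = $3.75 × 1.05 = $3.9375
Growing perpetuity: P = D₁ / (r − g) = $3.9375 / (0.136 − 0.05) = $45.78

$45.78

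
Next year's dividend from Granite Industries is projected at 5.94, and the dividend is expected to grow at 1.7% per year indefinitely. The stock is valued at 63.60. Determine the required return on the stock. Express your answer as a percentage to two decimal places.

P = D₁/(r − g) ⇒ r = D₁/P + g = 5.9400/63.60 + 0.017 = 0.093396 + 0.017 = 0.110396

11.04%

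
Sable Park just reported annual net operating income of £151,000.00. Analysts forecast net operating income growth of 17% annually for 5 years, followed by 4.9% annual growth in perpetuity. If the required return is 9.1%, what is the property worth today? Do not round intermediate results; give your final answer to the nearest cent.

£6285174.69

D_1 = 176670.00000
D_2 = 206703.90000
D_3 = 241843.56300
D_4 = 282956.96871
D_5 = 331059.65339
Terminal value at year 5: TV = D_5×(1+g_2)/(r−g_2) = 347281.57641/0.042 = 8268608.96207
P_0 = D_1/(1+r)^1 + D_2/(1+r)^2 + D_3/(1+r)^3 + D_4/(1+r)^4 + D_5/(1+r)^5 + TV/(1+r)^5
    = 161934.00550 + 173659.74925 + 186234.56153 + 199719.92391 + 214181.76991 + 5349444.68187 = 6285174.69197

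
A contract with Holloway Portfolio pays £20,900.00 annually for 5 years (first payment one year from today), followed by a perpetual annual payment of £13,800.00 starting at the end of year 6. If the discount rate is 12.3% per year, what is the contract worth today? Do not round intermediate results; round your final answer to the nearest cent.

£137599.96

PV of 5-year annuity: £20,900.00 × [1 − (1+0.123)^−5] / 0.123 = 74783.24555
Perpetuity value at year 5: £13,800.00 / 0.123 = 112195.12195
PV of perpetuity: 112195.12195 / (1+0.123)^5 = 62816.71101
Total PV = 74783.24555 + 62816.71101 = 137599.95656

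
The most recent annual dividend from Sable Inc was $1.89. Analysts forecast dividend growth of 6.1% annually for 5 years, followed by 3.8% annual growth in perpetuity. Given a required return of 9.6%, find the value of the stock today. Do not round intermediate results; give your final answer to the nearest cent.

$37.34

D_1 = 2.00529
D_2 = 2.12761
D_3 = 2.25740
D_4 = 2.39510
D_5 = 2.54120
Terminal value at year 5: TV = D_5×(1+g_2)/(r−g_2) = 2.63776/0.058 = 45.47870
P_0 = D_1/(1+r)^1 + D_2/(1+r)^2 + D_3/(1+r)^3 + D_4/(1+r)^4 + D_5/(1+r)^5 + TV/(1+r)^5
    = 1.82964 + 1.77122 + 1.71465 + 1.65990 + 1.60689 + 28.75778 = 37.34008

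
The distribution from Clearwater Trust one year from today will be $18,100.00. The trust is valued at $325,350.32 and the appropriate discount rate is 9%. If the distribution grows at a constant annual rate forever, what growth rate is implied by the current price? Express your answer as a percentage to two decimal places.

3.44%

P = D₁/(r−g) ⇒ g = r − D₁/P = 0.09 − $18,100.00/$325,350.32 = 0.034368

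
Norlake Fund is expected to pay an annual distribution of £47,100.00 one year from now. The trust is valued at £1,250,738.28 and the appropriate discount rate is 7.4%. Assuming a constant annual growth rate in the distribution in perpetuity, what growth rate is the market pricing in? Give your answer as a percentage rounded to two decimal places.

P = D₁/(r−g) ⇒ g = r − D₁/P = 0.074 − £47,100.00/£1,250,738.28 = 0.036342

3.63%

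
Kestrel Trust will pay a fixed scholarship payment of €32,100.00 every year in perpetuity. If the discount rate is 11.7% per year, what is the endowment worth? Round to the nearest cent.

Level perpetuity: PV = C / r = €32,100.00 / 0.117 = €274,358.97

€274358.97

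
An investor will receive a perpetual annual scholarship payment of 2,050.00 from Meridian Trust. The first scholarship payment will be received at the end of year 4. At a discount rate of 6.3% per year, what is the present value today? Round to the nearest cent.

Value at end of year 3: C / r = 2,050.00 / 0.063 = 32,539.6825
Discount to today: PV = 32,539.6825 / (1 + 0.063)^3 = 32,539.6825 / 1.201157 = 27,090.28

27090.28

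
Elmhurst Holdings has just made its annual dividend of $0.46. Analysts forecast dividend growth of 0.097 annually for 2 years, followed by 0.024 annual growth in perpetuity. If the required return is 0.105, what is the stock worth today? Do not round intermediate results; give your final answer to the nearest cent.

$6.64

D_1 = 0.50462
D_2 = 0.55357
Terminal value at year 2: TV = D_2×(1+g_2)/(r−g_2) = 0.56685/0.081 = 6.99819
P_0 = D_1/(1+r)^1 + D_2/(1+r)^2 + TV/(1+r)^2
    = 0.45667 + 0.45336 + 5.73141 = 6.64144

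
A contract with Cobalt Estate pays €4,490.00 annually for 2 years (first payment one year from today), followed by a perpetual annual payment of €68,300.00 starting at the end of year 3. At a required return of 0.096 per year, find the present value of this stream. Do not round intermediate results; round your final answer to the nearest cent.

PV of 2-year annuity: €4,490.00 × [1 − (1+0.096)^−2] / 0.096 = 7834.59428
Perpetuity value at year 2: €68,300.00 / 0.096 = 711458.33333
PV of perpetuity: 711458.33333 / (1+0.096)^2 = 592281.76559
Total PV = 7834.59428 + 592281.76559 = 600116.35987

€600116.36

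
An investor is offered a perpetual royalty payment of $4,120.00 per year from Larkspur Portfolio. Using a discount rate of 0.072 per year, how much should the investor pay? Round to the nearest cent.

$57222.22

Level perpetuity: PV = C / r = $4,120.00 / 0.072 = $57,222.22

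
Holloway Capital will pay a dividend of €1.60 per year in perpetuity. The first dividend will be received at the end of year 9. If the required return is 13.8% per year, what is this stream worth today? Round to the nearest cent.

€4.12

Value at end of year 8: C / r = €1.60 / 0.138 = €11.5942
Discount to today: PV = €11.5942 / (1 + 0.138)^8 = €11.5942 / 2.812795 = €4.12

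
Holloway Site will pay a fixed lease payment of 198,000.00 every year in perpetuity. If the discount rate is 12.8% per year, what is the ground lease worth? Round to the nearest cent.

1546875.00

Level perpetuity: PV = C / r = 198,000.00 / 0.128 = 1,546,875.00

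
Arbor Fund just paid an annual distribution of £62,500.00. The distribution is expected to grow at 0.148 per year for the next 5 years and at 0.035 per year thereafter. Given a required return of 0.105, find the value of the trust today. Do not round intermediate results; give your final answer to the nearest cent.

D_1 = 71750.00000
D_2 = 82369.00000
D_3 = 94559.61200
D_4 = 108554.43458
D_5 = 124620.49089
Terminal value at year 5: TV = D_5×(1+g_2)/(r−g_2) = 128982.20807/0.07 = 1842602.97249
P_0 = D_1/(1+r)^1 + D_2/(1+r)^2 + D_3/(1+r)^3 + D_4/(1+r)^4 + D_5/(1+r)^5 + TV/(1+r)^5
    = 64932.12670 + 67458.89724 + 70083.99460 + 72811.24507 + 75644.62383 + 1118459.79523 = 1469390.68266

£1469390.68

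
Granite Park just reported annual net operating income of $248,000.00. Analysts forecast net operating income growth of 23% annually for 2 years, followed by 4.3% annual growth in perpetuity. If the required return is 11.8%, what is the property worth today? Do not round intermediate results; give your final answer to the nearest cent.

$4747491.95

D_1 = 305040.00000
D_2 = 375199.20000
Terminal value at year 2: TV = D_2×(1+g_2)/(r−g_2) = 391332.76560/0.075 = 5217770.20800
P_0 = D_1/(1+r)^1 + D_2/(1+r)^2 + TV/(1+r)^2
    = 272844.36494 + 300177.61080 + 4174469.97417 = 4747491.94991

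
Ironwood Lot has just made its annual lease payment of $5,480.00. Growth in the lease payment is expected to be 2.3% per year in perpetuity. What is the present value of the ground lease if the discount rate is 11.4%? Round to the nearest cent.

D₁ = D₀ × (1 + g) = $5,480.00 × 1.023 = $5,606.0400
Growing perpetuity: P = D₁ / (r − g) = $5,606.0400 / (0.114 − 0.023) = $61,604.84

$61604.84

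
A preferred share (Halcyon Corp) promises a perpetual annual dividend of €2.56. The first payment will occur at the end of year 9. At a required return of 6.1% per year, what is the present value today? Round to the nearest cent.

Value at end of year 8: C / r = €2.56 / 0.061 = €41.9672
Discount to today: PV = €41.9672 / (1 + 0.061)^8 = €41.9672 / 1.605917 = €26.13

€26.13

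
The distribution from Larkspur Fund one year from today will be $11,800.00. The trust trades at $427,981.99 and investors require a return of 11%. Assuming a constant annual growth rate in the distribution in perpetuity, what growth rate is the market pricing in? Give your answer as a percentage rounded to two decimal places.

P = D₁/(r−g) ⇒ g = r − D₁/P = 0.11 − $11,800.00/$427,981.99 = 0.082429

8.24%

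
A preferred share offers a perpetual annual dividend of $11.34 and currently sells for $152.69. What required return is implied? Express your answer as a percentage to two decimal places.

7.43%

P = C/r ⇒ r = C/P = $11.34/$152.69 = 0.074268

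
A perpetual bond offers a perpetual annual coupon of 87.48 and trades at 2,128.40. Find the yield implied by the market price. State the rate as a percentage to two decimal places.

4.11%

P = C/r ⇒ r = C/P = 87.48/2,128.40 = 0.041101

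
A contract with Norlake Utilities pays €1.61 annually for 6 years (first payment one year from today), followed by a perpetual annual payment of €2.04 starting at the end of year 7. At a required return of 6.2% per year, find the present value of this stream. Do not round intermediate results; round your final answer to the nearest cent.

€30.80

PV of 6-year annuity: €1.61 × [1 − (1+0.062)^−6] / 0.062 = 7.86739
Perpetuity value at year 6: €2.04 / 0.062 = 32.90323
PV of perpetuity: 32.90323 / (1+0.062)^6 = 22.93461
Total PV = 7.86739 + 22.93461 = 30.80200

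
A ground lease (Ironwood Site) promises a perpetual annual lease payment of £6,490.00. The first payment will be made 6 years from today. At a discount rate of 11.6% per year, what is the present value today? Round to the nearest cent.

£32319.58

Value at end of year 5: C / r = £6,490.00 / 0.116 = £55,948.2759
Discount to today: PV = £55,948.2759 / (1 + 0.116)^5 = £55,948.2759 / 1.731095 = £32,319.58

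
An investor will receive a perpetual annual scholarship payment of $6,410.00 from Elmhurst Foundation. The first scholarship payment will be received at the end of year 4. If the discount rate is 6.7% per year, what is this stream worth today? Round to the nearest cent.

$78757.15

Value at end of year 3: C / r = $6,410.00 / 0.067 = $95,671.6418
Discount to today: PV = $95,671.6418 / (1 + 0.067)^3 = $95,671.6418 / 1.214768 = $78,757.15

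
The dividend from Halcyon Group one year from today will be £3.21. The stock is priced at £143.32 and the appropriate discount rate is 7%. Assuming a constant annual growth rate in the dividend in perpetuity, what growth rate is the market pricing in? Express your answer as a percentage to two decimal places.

P = D₁/(r−g) ⇒ g = r − D₁/P = 0.07 − £3.21/£143.32 = 0.047603

4.76%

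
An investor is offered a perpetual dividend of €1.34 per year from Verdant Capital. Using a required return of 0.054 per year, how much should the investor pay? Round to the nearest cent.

€24.81

Level perpetuity: PV = C / r = €1.34 / 0.054 = €24.81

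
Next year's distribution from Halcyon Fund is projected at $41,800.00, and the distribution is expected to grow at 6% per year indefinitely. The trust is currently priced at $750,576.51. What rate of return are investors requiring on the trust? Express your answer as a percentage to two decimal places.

11.57%

P = D₁/(r − g) ⇒ r = D₁/P + g = $41,800.0000/$750,576.51 + 0.06 = 0.055691 + 0.06 = 0.115691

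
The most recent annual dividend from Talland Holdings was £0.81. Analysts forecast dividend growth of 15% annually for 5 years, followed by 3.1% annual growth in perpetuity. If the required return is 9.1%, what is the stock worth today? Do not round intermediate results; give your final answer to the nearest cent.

£22.87

D_1 = 0.93150
D_2 = 1.07123
D_3 = 1.23191
D_4 = 1.41670
D_5 = 1.62920
Terminal value at year 5: TV = D_5×(1+g_2)/(r−g_2) = 1.67970/0.06 = 27.99508
P_0 = D_1/(1+r)^1 + D_2/(1+r)^2 + D_3/(1+r)^3 + D_4/(1+r)^4 + D_5/(1+r)^5 + TV/(1+r)^5
    = 0.85380 + 0.89998 + 0.94865 + 0.99995 + 1.05402 + 18.11164 = 22.86804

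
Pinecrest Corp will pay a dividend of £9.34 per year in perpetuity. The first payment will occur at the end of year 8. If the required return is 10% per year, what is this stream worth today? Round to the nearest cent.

£47.93

Value at end of year 7: C / r = £9.34 / 0.1 = £93.4000
Discount to today: PV = £93.4000 / (1 + 0.1)^7 = £93.4000 / 1.948717 = £47.93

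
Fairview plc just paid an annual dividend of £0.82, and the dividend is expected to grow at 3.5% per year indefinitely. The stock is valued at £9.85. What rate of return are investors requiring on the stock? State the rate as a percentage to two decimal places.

D₁ = £0.82 × 1.035 = £0.8487
P = D₁/(r − g) ⇒ r = D₁/P + g = £0.8487/£9.85 + 0.035 = 0.086162 + 0.035 = 0.121162

12.12%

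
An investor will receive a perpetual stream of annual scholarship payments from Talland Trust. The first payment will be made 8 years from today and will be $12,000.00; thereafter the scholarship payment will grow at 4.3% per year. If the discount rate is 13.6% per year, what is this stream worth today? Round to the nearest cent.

$52850.61

Value at end of year 7: C₁ / (r − g) = $12,000.00 / (0.136 − 0.043) = $129,032.2581
Discount to today: PV = $129,032.2581 / (1 + 0.136)^7 = $129,032.2581 / 2.441453 = $52,850.61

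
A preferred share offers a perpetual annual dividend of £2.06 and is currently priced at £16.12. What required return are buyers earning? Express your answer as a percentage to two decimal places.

12.78%

P = C/r ⇒ r = C/P = £2.06/£16.12 = 0.127792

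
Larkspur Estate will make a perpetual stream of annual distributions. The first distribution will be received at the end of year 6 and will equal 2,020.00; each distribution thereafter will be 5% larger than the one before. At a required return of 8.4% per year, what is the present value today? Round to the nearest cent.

Value at end of year 5: C₁ / (r − g) = 2,020.00 / (0.084 − 0.05) = 59,411.7647
Discount to today: PV = 59,411.7647 / (1 + 0.084)^5 = 59,411.7647 / 1.496740 = 39,694.11

39694.11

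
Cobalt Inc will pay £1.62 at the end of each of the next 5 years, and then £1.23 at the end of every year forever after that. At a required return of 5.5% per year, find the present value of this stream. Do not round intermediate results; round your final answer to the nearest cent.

£24.03

PV of 5-year annuity: £1.62 × [1 − (1+0.055)^−5] / 0.055 = 6.91786
Perpetuity value at year 5: £1.23 / 0.055 = 22.36364
PV of perpetuity: 22.36364 / (1+0.055)^5 = 17.11119
Total PV = 6.91786 + 17.11119 = 24.02905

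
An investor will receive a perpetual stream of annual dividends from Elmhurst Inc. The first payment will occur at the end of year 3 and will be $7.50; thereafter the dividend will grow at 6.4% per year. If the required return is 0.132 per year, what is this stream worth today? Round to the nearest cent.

Value at end of year 2: C₁ / (r − g) = $7.50 / (0.132 − 0.064) = $110.2941
Discount to today: PV = $110.2941 / (1 + 0.132)^2 = $110.2941 / 1.281424 = $86.07

$86.07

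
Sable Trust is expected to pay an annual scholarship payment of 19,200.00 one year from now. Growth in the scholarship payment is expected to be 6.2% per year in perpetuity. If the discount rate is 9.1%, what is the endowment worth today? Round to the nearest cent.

Growing perpetuity: P = D₁ / (r − g) = 19,200.0000 / (0.091 − 0.062) = 662,068.97

662068.97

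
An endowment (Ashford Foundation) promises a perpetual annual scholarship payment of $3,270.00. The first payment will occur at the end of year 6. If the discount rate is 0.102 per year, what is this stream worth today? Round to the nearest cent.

Value at end of year 5: C / r = $3,270.00 / 0.102 = $32,058.8235
Discount to today: PV = $32,058.8235 / (1 + 0.102)^5 = $32,058.8235 / 1.625204 = $19,726.03

$19726.03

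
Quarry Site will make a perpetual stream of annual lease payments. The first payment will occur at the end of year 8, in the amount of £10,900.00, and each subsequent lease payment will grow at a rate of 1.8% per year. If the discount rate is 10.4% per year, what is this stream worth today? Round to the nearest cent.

£63408.07

Value at end of year 7: C₁ / (r − g) = £10,900.00 / (0.104 − 0.018) = £126,744.1860
Discount to today: PV = £126,744.1860 / (1 + 0.104)^7 = £126,744.1860 / 1.998865 = £63,408.07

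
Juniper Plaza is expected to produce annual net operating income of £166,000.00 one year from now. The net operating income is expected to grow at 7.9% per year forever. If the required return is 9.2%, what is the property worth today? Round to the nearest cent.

Growing perpetuity: P = D₁ / (r − g) = £166,000.0000 / (0.092 − 0.079) = £12,769,230.77

£12769230.77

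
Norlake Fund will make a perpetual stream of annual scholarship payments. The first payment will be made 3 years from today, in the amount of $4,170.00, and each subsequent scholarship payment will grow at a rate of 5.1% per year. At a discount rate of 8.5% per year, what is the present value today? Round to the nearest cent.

Value at end of year 2: C₁ / (r − g) = $4,170.00 / (0.085 − 0.051) = $122,647.0588
Discount to today: PV = $122,647.0588 / (1 + 0.085)^2 = $122,647.0588 / 1.177225 = $104,183.19

$104183.19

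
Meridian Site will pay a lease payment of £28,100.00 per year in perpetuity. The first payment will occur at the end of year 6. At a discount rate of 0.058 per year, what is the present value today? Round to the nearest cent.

Value at end of year 5: C / r = £28,100.00 / 0.058 = £484,482.7586
Discount to today: PV = £484,482.7586 / (1 + 0.058)^5 = £484,482.7586 / 1.325648 = £365,468.53

£365468.53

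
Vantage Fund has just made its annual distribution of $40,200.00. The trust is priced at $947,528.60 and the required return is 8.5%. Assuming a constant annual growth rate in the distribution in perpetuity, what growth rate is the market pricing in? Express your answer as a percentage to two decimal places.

4.08%

P = D₀(1+g)/(r−g) ⇒ P(r−g) = D₀(1+g) ⇒ g(P+D₀) = P·r − D₀
g = (P·r − D₀)/(P + D₀) = ($947,528.60×0.085 − $40,200.00) / ($947,528.60 + $40,200.00) = 0.040841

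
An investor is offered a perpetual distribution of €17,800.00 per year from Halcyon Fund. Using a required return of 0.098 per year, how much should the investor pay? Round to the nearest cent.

Level perpetuity: PV = C / r = €17,800.00 / 0.098 = €181,632.65

€181632.65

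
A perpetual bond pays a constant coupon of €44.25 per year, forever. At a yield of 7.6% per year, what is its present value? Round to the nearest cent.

Level perpetuity: PV = C / r = €44.25 / 0.076 = €582.24

€582.24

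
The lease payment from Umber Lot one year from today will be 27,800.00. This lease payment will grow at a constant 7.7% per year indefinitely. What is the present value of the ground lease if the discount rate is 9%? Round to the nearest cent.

Growing perpetuity: P = D₁ / (r − g) = 27,800.0000 / (0.09 − 0.077) = 2,138,461.54

2138461.54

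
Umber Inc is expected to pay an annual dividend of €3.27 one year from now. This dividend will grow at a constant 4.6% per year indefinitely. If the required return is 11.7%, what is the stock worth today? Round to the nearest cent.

€46.06

Growing perpetuity: P = D₁ / (r − g) = €3.2700 / (0.117 − 0.046) = €46.06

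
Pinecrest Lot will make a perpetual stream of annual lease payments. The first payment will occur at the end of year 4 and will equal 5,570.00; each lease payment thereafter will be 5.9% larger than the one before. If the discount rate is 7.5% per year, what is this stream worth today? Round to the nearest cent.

Value at end of year 3: C₁ / (r − g) = 5,570.00 / (0.075 − 0.059) = 348,125.0000
Discount to today: PV = 348,125.0000 / (1 + 0.075)^3 = 348,125.0000 / 1.242297 = 280,226.90

280226.90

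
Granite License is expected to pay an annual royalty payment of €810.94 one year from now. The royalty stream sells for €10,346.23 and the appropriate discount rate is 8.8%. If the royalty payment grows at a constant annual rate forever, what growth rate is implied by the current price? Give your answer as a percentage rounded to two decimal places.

0.96%

P = D₁/(r−g) ⇒ g = r − D₁/P = 0.088 − €810.94/€10,346.23 = 0.009620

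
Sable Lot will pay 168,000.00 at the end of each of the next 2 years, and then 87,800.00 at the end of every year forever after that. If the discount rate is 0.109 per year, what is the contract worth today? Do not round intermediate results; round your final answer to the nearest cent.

943031.55

PV of 2-year annuity: 168,000.00 × [1 − (1+0.109)^−2] / 0.109 = 288086.40836
Perpetuity value at year 2: 87,800.00 / 0.109 = 805504.58716
PV of perpetuity: 805504.58716 / (1+0.109)^2 = 654945.14279
Total PV = 288086.40836 + 654945.14279 = 943031.55115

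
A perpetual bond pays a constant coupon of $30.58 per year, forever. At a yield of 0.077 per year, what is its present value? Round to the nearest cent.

Level perpetuity: PV = C / r = $30.58 / 0.077 = $397.14

$397.14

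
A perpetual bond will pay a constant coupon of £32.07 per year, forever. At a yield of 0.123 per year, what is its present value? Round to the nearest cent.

Level perpetuity: PV = C / r = £32.07 / 0.123 = £260.73

£260.73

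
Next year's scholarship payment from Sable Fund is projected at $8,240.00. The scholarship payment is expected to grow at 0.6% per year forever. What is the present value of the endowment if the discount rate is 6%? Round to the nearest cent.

Growing perpetuity: P = D₁ / (r − g) = $8,240.0000 / (0.06 − 0.006) = $152,592.59

$152592.59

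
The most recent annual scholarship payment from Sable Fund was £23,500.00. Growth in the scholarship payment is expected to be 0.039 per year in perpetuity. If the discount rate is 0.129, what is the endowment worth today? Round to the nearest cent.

£271294.44

D₁ = D₀ × (1 + g) = £23,500.00 × 1.039 = £24,416.5000
Growing perpetuity: P = D₁ / (r − g) = £24,416.5000 / (0.129 − 0.039) = £271,294.44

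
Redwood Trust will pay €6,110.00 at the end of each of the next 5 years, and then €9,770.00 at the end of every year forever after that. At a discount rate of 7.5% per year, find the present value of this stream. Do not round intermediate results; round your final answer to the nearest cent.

PV of 5-year annuity: €6,110.00 × [1 − (1+0.075)^−5] / 0.075 = 24720.35675
Perpetuity value at year 5: €9,770.00 / 0.075 = 130266.66667
PV of perpetuity: 130266.66667 / (1+0.075)^5 = 90738.37117
Total PV = 24720.35675 + 90738.37117 = 115458.72793

€115458.73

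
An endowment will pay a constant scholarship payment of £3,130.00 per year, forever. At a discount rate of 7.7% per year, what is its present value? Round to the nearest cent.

Level perpetuity: PV = C / r = £3,130.00 / 0.077 = £40,649.35

£40649.35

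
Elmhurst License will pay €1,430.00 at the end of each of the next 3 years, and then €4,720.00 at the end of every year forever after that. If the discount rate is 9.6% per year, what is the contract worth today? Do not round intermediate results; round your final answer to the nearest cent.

PV of 3-year annuity: €1,430.00 × [1 − (1+0.096)^−3] / 0.096 = 3581.39129
Perpetuity value at year 3: €4,720.00 / 0.096 = 49166.66667
PV of perpetuity: 49166.66667 / (1+0.096)^3 = 37345.57092
Total PV = 3581.39129 + 37345.57092 = 40926.96222

€40926.96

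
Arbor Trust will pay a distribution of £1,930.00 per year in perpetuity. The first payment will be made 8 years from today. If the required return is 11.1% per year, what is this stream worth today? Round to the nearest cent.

£8322.16

Value at end of year 7: C / r = £1,930.00 / 0.111 = £17,387.3874
Discount to today: PV = £17,387.3874 / (1 + 0.111)^7 = £17,387.3874 / 2.089288 = £8,322.16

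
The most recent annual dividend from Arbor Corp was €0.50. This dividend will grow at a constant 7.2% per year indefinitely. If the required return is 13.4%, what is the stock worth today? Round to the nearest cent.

D₁ = D₀ × (1 + g) = €0.50 × 1.072 = €0.5360
Growing perpetuity: P = D₁ / (r − g) = €0.5360 / (0.134 − 0.072) = €8.65

€8.65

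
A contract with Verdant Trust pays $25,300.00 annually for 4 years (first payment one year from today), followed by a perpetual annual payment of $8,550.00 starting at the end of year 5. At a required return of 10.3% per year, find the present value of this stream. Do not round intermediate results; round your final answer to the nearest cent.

PV of 4-year annuity: $25,300.00 × [1 − (1+0.103)^−4] / 0.103 = 79679.54333
Perpetuity value at year 4: $8,550.00 / 0.103 = 83009.70874
PV of perpetuity: 83009.70874 / (1+0.103)^4 = 56082.43224
Total PV = 79679.54333 + 56082.43224 = 135761.97557

$135761.98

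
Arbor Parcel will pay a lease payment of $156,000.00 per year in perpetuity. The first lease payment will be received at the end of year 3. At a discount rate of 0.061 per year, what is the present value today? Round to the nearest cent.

Value at end of year 2: C / r = $156,000.00 / 0.061 = $2,557,377.0492
Discount to today: PV = $2,557,377.0492 / (1 + 0.061)^2 = $2,557,377.0492 / 1.125721 = $2,271,768.09

$2271768.09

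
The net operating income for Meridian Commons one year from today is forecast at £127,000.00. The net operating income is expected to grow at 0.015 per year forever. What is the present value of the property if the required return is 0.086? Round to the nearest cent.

Growing perpetuity: P = D₁ / (r − g) = £127,000.0000 / (0.086 − 0.015) = £1,788,732.39

£1788732.39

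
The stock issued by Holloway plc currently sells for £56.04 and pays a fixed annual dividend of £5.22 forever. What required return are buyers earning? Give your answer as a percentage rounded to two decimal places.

P = C/r ⇒ r = C/P = £5.22/£56.04 = 0.093148

9.31%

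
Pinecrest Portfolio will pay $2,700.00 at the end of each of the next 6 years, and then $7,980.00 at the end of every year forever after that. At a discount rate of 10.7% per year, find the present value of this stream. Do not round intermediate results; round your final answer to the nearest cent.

PV of 6-year annuity: $2,700.00 × [1 − (1+0.107)^−6] / 0.107 = 11521.85145
Perpetuity value at year 6: $7,980.00 / 0.107 = 74579.43925
PV of perpetuity: 74579.43925 / (1+0.107)^6 = 40525.96718
Total PV = 11521.85145 + 40525.96718 = 52047.81863

$52047.82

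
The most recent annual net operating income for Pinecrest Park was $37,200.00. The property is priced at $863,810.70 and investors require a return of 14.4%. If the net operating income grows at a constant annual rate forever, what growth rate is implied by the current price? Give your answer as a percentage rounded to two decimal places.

9.68%

P = D₀(1+g)/(r−g) ⇒ P(r−g) = D₀(1+g) ⇒ g(P+D₀) = P·r − D₀
g = (P·r − D₀)/(P + D₀) = ($863,810.70×0.144 − $37,200.00) / ($863,810.70 + $37,200.00) = 0.096768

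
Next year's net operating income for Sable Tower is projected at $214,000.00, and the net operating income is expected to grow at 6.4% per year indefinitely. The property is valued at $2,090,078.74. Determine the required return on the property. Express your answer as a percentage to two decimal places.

P = D₁/(r − g) ⇒ r = D₁/P + g = $214,000.0000/$2,090,078.74 + 0.064 = 0.102388 + 0.064 = 0.166388

16.64%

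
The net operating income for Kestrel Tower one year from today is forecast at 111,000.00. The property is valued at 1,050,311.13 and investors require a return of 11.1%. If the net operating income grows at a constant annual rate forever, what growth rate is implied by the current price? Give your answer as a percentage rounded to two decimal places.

0.53%

P = D₁/(r−g) ⇒ g = r − D₁/P = 0.111 − 111,000.00/1,050,311.13 = 0.005317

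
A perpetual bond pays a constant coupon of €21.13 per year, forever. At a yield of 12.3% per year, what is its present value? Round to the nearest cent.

€171.79

Level perpetuity: PV = C / r = €21.13 / 0.123 = €171.79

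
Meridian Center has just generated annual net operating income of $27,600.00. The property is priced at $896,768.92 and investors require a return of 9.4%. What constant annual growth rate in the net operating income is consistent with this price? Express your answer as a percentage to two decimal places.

P = D₀(1+g)/(r−g) ⇒ P(r−g) = D₀(1+g) ⇒ g(P+D₀) = P·r − D₀
g = (P·r − D₀)/(P + D₀) = ($896,768.92×0.094 − $27,600.00) / ($896,768.92 + $27,600.00) = 0.061335

6.13%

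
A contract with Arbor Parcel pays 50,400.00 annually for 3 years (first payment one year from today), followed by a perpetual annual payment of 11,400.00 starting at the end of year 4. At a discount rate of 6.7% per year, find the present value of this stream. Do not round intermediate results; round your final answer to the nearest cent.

273061.16

PV of 3-year annuity: 50,400.00 × [1 − (1+0.067)^−3] / 0.067 = 132993.85325
Perpetuity value at year 3: 11,400.00 / 0.067 = 170149.25373
PV of perpetuity: 170149.25373 / (1+0.067)^3 = 140067.31074
Total PV = 132993.85325 + 140067.31074 = 273061.16398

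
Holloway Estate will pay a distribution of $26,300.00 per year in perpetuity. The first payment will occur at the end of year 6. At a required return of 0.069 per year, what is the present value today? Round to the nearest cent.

Value at end of year 5: C / r = $26,300.00 / 0.069 = $381,159.4203
Discount to today: PV = $381,159.4203 / (1 + 0.069)^5 = $381,159.4203 / 1.396010 = $273,034.88

$273034.88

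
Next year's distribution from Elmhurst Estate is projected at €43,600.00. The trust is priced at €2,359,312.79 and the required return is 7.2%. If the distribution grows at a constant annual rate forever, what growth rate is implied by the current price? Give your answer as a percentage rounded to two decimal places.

5.35%

P = D₁/(r−g) ⇒ g = r − D₁/P = 0.072 − €43,600.00/€2,359,312.79 = 0.053520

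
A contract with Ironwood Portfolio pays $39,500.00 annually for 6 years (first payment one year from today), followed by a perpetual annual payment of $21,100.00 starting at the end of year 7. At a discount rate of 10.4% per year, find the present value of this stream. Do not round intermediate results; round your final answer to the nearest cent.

$282090.71

PV of 6-year annuity: $39,500.00 × [1 − (1+0.104)^−6] / 0.104 = 170034.82427
Perpetuity value at year 6: $21,100.00 / 0.104 = 202884.61538
PV of perpetuity: 202884.61538 / (1+0.104)^6 = 112055.88647
Total PV = 170034.82427 + 112055.88647 = 282090.71074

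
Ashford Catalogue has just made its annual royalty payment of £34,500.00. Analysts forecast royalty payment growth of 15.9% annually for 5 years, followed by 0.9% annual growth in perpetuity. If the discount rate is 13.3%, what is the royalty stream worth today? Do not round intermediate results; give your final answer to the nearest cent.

£499198.56

D_1 = 39985.50000
D_2 = 46343.19450
D_3 = 53711.76243
D_4 = 62251.93265
D_5 = 72149.98994
Terminal value at year 5: TV = D_5×(1+g_2)/(r−g_2) = 72799.33985/0.124 = 587091.45042
P_0 = D_1/(1+r)^1 + D_2/(1+r)^2 + D_3/(1+r)^3 + D_4/(1+r)^4 + D_5/(1+r)^5 + TV/(1+r)^5
    = 35291.70344 + 36101.57484 + 36930.03110 + 37777.49871 + 38644.41395 + 314453.33613 = 499198.55818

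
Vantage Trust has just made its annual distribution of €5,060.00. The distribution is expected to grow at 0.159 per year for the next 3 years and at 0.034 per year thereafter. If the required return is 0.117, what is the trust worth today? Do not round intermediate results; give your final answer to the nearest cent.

€86768.45

D_1 = 5864.54000
D_2 = 6797.00186
D_3 = 7877.72516
Terminal value at year 3: TV = D_3×(1+g_2)/(r−g_2) = 8145.56781/0.083 = 98139.37122
P_0 = D_1/(1+r)^1 + D_2/(1+r)^2 + D_3/(1+r)^3 + TV/(1+r)^3
    = 5250.25962 + 5447.67315 + 5652.50956 + 70418.01064 = 86768.45297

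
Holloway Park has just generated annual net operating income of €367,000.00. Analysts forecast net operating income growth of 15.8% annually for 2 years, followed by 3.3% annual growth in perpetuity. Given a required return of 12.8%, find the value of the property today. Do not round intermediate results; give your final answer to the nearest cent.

D_1 = 424986.00000
D_2 = 492133.78800
Terminal value at year 2: TV = D_2×(1+g_2)/(r−g_2) = 508374.20300/0.095 = 5351307.40004
P_0 = D_1/(1+r)^1 + D_2/(1+r)^2 + TV/(1+r)^2
    = 376760.63830 + 386780.86804 + 4205733.01774 = 4969274.52408

€4969274.52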